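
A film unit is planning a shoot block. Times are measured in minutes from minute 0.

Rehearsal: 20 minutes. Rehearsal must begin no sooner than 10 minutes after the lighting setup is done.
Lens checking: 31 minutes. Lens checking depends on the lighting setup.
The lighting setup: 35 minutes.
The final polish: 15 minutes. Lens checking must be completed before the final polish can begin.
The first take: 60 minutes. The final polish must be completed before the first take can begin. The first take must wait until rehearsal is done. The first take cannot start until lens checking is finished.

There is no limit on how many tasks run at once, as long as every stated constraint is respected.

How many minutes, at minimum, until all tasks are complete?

Nothing blocks the lighting setup, so it runs from minute 0 to minute 35.
After the lighting setup (finishes minute 35, plus 10-minute gap → minute 45), rehearsal can start at minute 45 and finishes at minute 65.
Lens checking cannot begin until the lighting setup (finishes minute 35). It runs from minute 35 to 35 + 31 = minute 66.
The final polish waits on lens checking (finishes minute 66), so it starts at minute 66 and finishes at 66 + 15 = minute 81.
The first take cannot start until the final polish (finishes minute 81); rehearsal (finishes minute 65); lens checking (finishes minute 66). The controlling bound is minute 81, so the first take finishes at 81 + 60 = minute 141.
All tasks are finished once the last one completes. Finish times: The lighting setup at 35, Lens checking at 66, Rehearsal at 65, The final polish at 81, The first take at 141. The latest is minute 141.

141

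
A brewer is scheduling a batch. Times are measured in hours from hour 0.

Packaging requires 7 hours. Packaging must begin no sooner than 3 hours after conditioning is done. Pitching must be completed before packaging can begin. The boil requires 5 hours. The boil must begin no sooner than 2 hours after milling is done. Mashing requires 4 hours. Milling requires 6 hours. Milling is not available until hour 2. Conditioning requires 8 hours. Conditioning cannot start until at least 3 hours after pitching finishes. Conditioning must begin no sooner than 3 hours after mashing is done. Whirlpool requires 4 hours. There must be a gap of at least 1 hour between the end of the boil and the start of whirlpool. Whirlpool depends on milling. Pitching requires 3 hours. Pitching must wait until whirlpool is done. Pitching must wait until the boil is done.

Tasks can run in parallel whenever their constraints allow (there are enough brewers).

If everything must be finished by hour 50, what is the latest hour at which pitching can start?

26

Packaging has no dependents, so it just needs to finish by hour 50. Starting by 50 − 7 = hour 43 achieves that.
Conditioning feeds into packaging (must start by hour 43, minus 3-hour gap → hour 40); so conditioning must finish by hour 40 and therefore start by hour 32.
Pitching feeds conditioning (must start by hour 32, minus 3-hour gap → hour 29); packaging (must start by hour 43). Taking the minimum, pitching must finish by hour 29 and start by 29 − 3 = hour 26.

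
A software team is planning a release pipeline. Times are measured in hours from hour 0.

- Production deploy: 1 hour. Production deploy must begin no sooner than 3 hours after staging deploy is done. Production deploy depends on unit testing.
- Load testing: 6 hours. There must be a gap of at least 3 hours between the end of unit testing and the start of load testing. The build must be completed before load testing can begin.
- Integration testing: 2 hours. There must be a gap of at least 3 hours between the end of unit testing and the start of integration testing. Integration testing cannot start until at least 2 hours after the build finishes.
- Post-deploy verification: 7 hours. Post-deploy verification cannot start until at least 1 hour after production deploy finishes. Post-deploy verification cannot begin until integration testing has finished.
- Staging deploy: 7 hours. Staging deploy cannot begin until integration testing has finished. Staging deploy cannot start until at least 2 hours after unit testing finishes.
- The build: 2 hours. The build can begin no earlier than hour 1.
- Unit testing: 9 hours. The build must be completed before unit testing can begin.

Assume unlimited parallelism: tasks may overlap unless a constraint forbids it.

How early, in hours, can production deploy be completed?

28

The build cannot begin until its own release at hour 1. It runs from hour 1 to 1 + 2 = hour 3.
Unit testing waits on the build (finishes hour 3), so it starts at hour 3 and finishes at 3 + 9 = hour 12.
Integration testing cannot start until unit testing (finishes hour 12, plus 3-hour gap → hour 15); the build (finishes hour 3, plus 2-hour gap → hour 5). The controlling bound is hour 15, so integration testing finishes at 15 + 2 = hour 17.
For staging deploy: integration testing (finishes hour 17); unit testing (finishes hour 12, plus 2-hour gap → hour 14). Taking the maximum gives a start of hour 17, and it finishes at 17 + 7 = hour 24.
Production deploy needs all of staging deploy (finishes hour 24, plus 3-hour gap → hour 27); unit testing (finishes hour 12). That puts its earliest start at hour 27; it finishes at 27 + 1 = hour 28.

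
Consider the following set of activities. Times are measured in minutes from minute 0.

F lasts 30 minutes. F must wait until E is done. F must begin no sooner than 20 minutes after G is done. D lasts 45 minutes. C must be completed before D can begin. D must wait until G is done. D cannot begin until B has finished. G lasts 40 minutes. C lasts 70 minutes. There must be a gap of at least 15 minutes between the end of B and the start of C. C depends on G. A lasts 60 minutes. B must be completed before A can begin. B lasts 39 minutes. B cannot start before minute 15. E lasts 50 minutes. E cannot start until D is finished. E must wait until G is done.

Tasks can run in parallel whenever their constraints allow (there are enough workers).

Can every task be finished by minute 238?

No

Nothing blocks G, so it runs from minute 0 to minute 40.
After its own release at minute 15, B can start at minute 15 and finishes at minute 54.
C has to wait for B (finishes minute 54, plus 15-minute gap → minute 69); G (finishes minute 40). The latest of these is minute 69, so C runs minute 69 to 69 + 70 = minute 139.
D cannot start until C (finishes minute 139); G (finishes minute 40); B (finishes minute 54). The controlling bound is minute 139, so D finishes at 139 + 45 = minute 184.
E has to wait for D (finishes minute 184); G (finishes minute 40). The latest of these is minute 184, so E runs minute 184 to 184 + 50 = minute 234.
F needs all of E (finishes minute 234); G (finishes minute 40, plus 20-minute gap → minute 60). That puts its earliest start at minute 234; it finishes at 234 + 30 = minute 264.
After B (finishes minute 54), A can start at minute 54 and finishes at minute 114.
The earliest everything can be done is minute 264, which is after the deadline of 238, so it is not possible.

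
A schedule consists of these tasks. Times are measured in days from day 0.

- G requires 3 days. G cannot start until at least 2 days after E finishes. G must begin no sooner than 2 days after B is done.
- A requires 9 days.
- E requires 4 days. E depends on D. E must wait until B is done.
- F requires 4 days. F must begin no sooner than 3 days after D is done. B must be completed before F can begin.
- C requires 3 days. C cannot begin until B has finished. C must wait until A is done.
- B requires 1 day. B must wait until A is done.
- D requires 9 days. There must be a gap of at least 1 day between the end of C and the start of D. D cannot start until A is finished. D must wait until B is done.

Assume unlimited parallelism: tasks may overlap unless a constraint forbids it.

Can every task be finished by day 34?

A can start immediately at day 0; it finishes at day 9.
B cannot begin until A (finishes day 9). It runs from day 9 to 9 + 1 = day 10.
For C: B (finishes day 10); A (finishes day 9). Taking the maximum gives a start of day 10, and it finishes at 10 + 3 = day 13.
For D: C (finishes day 13, plus 1-day gap → day 14); A (finishes day 9); B (finishes day 10). Taking the maximum gives a start of day 14, and it finishes at 14 + 9 = day 23.
F has to wait for D (finishes day 23, plus 3-day gap → day 26); B (finishes day 10). The latest of these is day 26, so F runs day 26 to 26 + 4 = day 30.
E has to wait for D (finishes day 23); B (finishes day 10). The latest of these is day 23, so E runs day 23 to 23 + 4 = day 27.
G has to wait for E (finishes day 27, plus 2-day gap → day 29); B (finishes day 10, plus 2-day gap → day 12). The latest of these is day 29, so G runs day 29 to 29 + 3 = day 32.
Every task is finished by day 32, which is no later than the deadline of 34, so the schedule is feasible.

Yes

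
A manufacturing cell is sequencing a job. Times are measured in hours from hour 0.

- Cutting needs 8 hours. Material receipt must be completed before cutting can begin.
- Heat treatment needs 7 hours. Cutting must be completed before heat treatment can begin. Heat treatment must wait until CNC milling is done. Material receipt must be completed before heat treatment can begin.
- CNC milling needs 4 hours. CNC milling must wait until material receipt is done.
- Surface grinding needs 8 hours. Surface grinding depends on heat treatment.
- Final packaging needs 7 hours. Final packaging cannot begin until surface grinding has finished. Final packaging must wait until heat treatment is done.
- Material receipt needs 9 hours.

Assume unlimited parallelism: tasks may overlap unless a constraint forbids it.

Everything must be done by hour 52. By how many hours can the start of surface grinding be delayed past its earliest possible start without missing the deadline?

13

Material receipt can start immediately at hour 0; it finishes at hour 9.
CNC milling cannot begin until material receipt (finishes hour 9). It runs from hour 9 to 9 + 4 = hour 13.
After material receipt (finishes hour 9), cutting can start at hour 9 and finishes at hour 17.
Heat treatment has to wait for cutting (finishes hour 17); CNC milling (finishes hour 13); material receipt (finishes hour 9). The latest of these is hour 17, so heat treatment runs hour 17 to 17 + 7 = hour 24.
After heat treatment (finishes hour 24), surface grinding can start at hour 24 and finishes at hour 32.

Working backward from the deadline:
Final packaging has no dependents, so it just needs to finish by hour 52. Starting by 52 − 7 = hour 45 achieves that.
Since final packaging (must start by hour 45) depends on it, surface grinding must finish by hour 45. Backing off its 8-hour duration gives a latest start of hour 37.
So surface grinding can start as early as hour 24 and as late as hour 37, giving 37 − 24 = 13 hours of slack.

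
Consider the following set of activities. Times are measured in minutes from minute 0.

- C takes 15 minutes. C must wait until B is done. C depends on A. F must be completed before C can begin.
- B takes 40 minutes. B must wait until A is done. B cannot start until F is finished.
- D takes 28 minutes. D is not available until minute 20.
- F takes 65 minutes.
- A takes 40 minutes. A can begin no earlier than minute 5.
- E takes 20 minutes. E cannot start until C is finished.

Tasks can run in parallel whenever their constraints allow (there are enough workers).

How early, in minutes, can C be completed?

120

Nothing blocks F, so it runs from minute 0 to minute 65.
After its own release at minute 5, A can start at minute 5 and finishes at minute 45.
For B: A (finishes minute 45); F (finishes minute 65). Taking the maximum gives a start of minute 65, and it finishes at 65 + 40 = minute 105.
For C: B (finishes minute 105); A (finishes minute 45); F (finishes minute 65). Taking the maximum gives a start of minute 105, and it finishes at 105 + 15 = minute 120.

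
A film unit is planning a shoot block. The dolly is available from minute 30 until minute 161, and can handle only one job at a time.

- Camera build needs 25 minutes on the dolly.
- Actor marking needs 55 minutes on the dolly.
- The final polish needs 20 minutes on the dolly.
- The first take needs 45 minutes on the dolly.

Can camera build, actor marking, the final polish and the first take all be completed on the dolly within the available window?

The dolly window is 161 − 30 = 131 minutes.
Running back to back, the jobs need 25 + 55 + 20 + 45 = 145 minutes on the dolly.
Since 145 > 131, they cannot all fit.

No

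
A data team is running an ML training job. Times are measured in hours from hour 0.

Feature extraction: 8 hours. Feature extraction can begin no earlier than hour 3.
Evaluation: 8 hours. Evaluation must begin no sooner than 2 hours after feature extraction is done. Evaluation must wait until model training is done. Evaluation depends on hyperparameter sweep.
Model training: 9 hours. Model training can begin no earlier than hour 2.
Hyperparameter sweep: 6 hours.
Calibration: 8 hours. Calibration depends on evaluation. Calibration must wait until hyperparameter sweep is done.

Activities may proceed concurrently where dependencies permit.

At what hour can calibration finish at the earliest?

29

After its own release at hour 2, model training can start at hour 2 and finishes at hour 11.
Nothing blocks hyperparameter sweep, so it runs from hour 0 to hour 6.
Feature extraction cannot begin until its own release at hour 3. It runs from hour 3 to 3 + 8 = hour 11.
For evaluation: feature extraction (finishes hour 11, plus 2-hour gap → hour 13); model training (finishes hour 11); hyperparameter sweep (finishes hour 6). Taking the maximum gives a start of hour 13, and it finishes at 13 + 8 = hour 21.
Calibration cannot start until evaluation (finishes hour 21); hyperparameter sweep (finishes hour 6). The controlling bound is hour 21, so calibration finishes at 21 + 8 = hour 29.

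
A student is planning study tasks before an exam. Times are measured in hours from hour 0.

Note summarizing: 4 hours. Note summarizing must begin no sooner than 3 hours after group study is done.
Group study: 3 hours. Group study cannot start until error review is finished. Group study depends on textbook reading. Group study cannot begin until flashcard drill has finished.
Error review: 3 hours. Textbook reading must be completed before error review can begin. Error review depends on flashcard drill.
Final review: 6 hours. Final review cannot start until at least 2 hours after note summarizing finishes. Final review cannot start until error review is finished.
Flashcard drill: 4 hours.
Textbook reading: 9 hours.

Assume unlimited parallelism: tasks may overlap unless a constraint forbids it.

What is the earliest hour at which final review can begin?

Flashcard drill has no prerequisites, so it starts at hour 0 and finishes at hour 4.
Nothing blocks textbook reading, so it runs from hour 0 to hour 9.
Error review needs all of textbook reading (finishes hour 9); flashcard drill (finishes hour 4). That puts its earliest start at hour 9; it finishes at 9 + 3 = hour 12.
Group study cannot start until error review (finishes hour 12); textbook reading (finishes hour 9); flashcard drill (finishes hour 4). The controlling bound is hour 12, so group study finishes at 12 + 3 = hour 15.
After group study (finishes hour 15, plus 3-hour gap → hour 18), note summarizing can start at hour 18 and finishes at hour 22.
Final review waits on note summarizing (finishes hour 22, plus 2-hour gap → hour 24); error review (finishes hour 12). The latest of these is hour 24, which is the earliest final review can start.

24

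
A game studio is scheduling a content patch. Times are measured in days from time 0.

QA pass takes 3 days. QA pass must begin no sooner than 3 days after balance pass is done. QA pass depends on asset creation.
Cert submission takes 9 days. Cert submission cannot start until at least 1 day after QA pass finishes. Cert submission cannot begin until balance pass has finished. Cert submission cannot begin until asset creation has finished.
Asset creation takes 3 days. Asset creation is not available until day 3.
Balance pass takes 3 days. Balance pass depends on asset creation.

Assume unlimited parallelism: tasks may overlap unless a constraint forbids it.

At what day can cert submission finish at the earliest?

Asset creation waits on its own release at day 3, so it starts at day 3 and finishes at 3 + 3 = day 6.
After asset creation (finishes day 6), balance pass can start at day 6 and finishes at day 9.
QA pass has to wait for balance pass (finishes day 9, plus 3-day gap → day 12); asset creation (finishes day 6). The latest of these is day 12, so QA pass runs day 12 to 12 + 3 = day 15.
Cert submission has to wait for QA pass (finishes day 15, plus 1-day gap → day 16); balance pass (finishes day 9); asset creation (finishes day 6). The latest of these is day 16, so cert submission runs day 16 to 16 + 9 = day 25.

25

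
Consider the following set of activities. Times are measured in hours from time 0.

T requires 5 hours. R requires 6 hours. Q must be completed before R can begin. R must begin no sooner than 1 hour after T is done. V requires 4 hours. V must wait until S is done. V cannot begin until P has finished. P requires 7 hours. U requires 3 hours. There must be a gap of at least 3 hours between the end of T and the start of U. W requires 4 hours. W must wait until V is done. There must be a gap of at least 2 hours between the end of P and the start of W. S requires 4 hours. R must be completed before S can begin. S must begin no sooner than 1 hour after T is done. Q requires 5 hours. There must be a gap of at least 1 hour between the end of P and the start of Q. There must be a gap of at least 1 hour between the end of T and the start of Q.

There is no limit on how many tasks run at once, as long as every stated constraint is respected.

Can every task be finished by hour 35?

Yes

Nothing blocks T, so it runs from hour 0 to hour 5.
After T (finishes hour 5, plus 3-hour gap → hour 8), U can start at hour 8 and finishes at hour 11.
P has no prerequisites, so it starts at hour 0 and finishes at hour 7.
Q needs all of P (finishes hour 7, plus 1-hour gap → hour 8); T (finishes hour 5, plus 1-hour gap → hour 6). That puts its earliest start at hour 8; it finishes at 8 + 5 = hour 13.
R has to wait for Q (finishes hour 13); T (finishes hour 5, plus 1-hour gap → hour 6). The latest of these is hour 13, so R runs hour 13 to 13 + 6 = hour 19.
S cannot start until R (finishes hour 19); T (finishes hour 5, plus 1-hour gap → hour 6). The controlling bound is hour 19, so S finishes at 19 + 4 = hour 23.
V cannot start until S (finishes hour 23); P (finishes hour 7). The controlling bound is hour 23, so V finishes at 23 + 4 = hour 27.
W needs all of V (finishes hour 27); P (finishes hour 7, plus 2-hour gap → hour 9). That puts its earliest start at hour 27; it finishes at 27 + 4 = hour 31.
Every task is finished by hour 31, which is no later than the deadline of 35, so the schedule is feasible.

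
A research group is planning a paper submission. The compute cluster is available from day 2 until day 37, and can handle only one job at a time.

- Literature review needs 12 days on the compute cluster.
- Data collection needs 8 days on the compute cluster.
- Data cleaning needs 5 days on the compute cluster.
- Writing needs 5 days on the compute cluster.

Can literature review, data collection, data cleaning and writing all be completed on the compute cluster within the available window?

The compute cluster window is 37 − 2 = 35 days.
Running back to back, the jobs need 12 + 8 + 5 + 5 = 30 days on the compute cluster.
Since 30 ≤ 35, they fit within the window.

Yes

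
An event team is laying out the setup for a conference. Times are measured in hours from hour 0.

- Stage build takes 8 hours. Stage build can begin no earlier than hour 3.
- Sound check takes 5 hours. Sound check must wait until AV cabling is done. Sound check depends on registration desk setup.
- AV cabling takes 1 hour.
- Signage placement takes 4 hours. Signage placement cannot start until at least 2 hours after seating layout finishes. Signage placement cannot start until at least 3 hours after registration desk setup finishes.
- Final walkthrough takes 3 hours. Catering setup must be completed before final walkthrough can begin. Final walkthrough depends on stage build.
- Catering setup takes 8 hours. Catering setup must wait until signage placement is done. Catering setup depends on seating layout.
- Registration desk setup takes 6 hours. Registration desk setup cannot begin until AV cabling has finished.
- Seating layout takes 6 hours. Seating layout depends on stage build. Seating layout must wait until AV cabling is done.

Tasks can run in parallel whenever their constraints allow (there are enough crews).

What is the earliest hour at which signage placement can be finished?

23

AV cabling can start immediately at hour 0; it finishes at hour 1.
Registration desk setup cannot begin until AV cabling (finishes hour 1). It runs from hour 1 to 1 + 6 = hour 7.
Stage build cannot begin until its own release at hour 3. It runs from hour 3 to 3 + 8 = hour 11.
Seating layout cannot start until stage build (finishes hour 11); AV cabling (finishes hour 1). The controlling bound is hour 11, so seating layout finishes at 11 + 6 = hour 17.
For signage placement: seating layout (finishes hour 17, plus 2-hour gap → hour 19); registration desk setup (finishes hour 7, plus 3-hour gap → hour 10). Taking the maximum gives a start of hour 19, and it finishes at 19 + 4 = hour 23.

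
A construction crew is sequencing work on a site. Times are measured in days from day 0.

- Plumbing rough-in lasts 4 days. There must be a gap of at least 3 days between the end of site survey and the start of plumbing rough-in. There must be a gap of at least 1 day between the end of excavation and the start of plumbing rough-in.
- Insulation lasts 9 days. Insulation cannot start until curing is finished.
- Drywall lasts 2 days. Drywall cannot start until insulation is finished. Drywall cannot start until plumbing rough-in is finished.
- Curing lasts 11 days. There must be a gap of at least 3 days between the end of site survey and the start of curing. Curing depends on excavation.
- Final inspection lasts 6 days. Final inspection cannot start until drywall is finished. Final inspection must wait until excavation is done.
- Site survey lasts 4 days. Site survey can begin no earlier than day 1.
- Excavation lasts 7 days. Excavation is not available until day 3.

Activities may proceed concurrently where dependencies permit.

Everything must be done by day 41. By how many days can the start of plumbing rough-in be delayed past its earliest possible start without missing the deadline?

Excavation cannot begin until its own release at day 3. It runs from day 3 to 3 + 7 = day 10.
Site survey cannot begin until its own release at day 1. It runs from day 1 to 1 + 4 = day 5.
Plumbing rough-in cannot start until site survey (finishes day 5, plus 3-day gap → day 8); excavation (finishes day 10, plus 1-day gap → day 11). The controlling bound is day 11, so plumbing rough-in finishes at 11 + 4 = day 15.

Working backward from the deadline:
Final inspection must finish by day 41; it takes 6 days, so it must start by 41 − 6 = day 35.
Drywall feeds into final inspection (must start by day 35); so drywall must finish by day 35 and therefore start by day 33.
Plumbing rough-in has to be done before drywall (must start by day 33). That means finishing by day 33, i.e. starting by 33 − 4 = day 29.
So plumbing rough-in can start as early as day 11 and as late as day 29, giving 29 − 11 = 18 days of slack.

18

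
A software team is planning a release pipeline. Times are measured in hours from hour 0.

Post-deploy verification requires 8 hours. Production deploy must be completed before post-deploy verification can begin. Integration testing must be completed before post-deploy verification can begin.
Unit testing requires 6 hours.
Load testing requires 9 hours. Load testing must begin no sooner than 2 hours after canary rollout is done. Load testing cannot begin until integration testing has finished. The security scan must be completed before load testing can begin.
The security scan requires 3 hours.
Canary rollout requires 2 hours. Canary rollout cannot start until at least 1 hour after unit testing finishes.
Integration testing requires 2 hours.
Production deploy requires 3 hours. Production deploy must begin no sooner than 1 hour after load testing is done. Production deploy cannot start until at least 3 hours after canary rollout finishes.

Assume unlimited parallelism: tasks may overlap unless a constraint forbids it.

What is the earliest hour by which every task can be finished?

32

The security scan has no prerequisites, so it starts at hour 0 and finishes at hour 3.
Integration testing has no prerequisites, so it starts at hour 0 and finishes at hour 2.
Unit testing can start immediately at hour 0; it finishes at hour 6.
Canary rollout waits on unit testing (finishes hour 6, plus 1-hour gap → hour 7), so it starts at hour 7 and finishes at 7 + 2 = hour 9.
Load testing needs all of canary rollout (finishes hour 9, plus 2-hour gap → hour 11); integration testing (finishes hour 2); the security scan (finishes hour 3). That puts its earliest start at hour 11; it finishes at 11 + 9 = hour 20.
Production deploy has to wait for load testing (finishes hour 20, plus 1-hour gap → hour 21); canary rollout (finishes hour 9, plus 3-hour gap → hour 12). The latest of these is hour 21, so production deploy runs hour 21 to 21 + 3 = hour 24.
Post-deploy verification cannot start until production deploy (finishes hour 24); integration testing (finishes hour 2). The controlling bound is hour 24, so post-deploy verification finishes at 24 + 8 = hour 32.
All tasks are finished once the last one completes. Finish times: Unit testing at 6, Integration testing at 2, The security scan at 3, Canary rollout at 9, Load testing at 20, Production deploy at 24, Post-deploy verification at 32. The latest is hour 32.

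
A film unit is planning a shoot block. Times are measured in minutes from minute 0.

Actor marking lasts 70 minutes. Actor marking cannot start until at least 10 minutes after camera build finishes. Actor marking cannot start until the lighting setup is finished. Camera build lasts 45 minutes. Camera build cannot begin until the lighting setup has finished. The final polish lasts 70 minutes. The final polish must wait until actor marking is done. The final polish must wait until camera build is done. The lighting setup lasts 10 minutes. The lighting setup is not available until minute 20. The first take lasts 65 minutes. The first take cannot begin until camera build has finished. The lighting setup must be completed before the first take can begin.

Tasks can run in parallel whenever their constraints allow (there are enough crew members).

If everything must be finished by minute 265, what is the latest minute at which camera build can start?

70

The final polish must finish by minute 265; it takes 70 minutes, so it must start by 265 − 70 = minute 195.
Since the final polish (must start by minute 195) depends on it, actor marking must finish by minute 195. Backing off its 70-minute duration gives a latest start of minute 125.
To finish by minute 265, the first take (duration 65) must start no later than minute 200.
Camera build must finish in time for actor marking (must start by minute 125, minus 10-minute gap → minute 115); the final polish (must start by minute 195); the first take (must start by minute 200). The tightest is minute 115, so camera build must start by 115 − 45 = minute 70.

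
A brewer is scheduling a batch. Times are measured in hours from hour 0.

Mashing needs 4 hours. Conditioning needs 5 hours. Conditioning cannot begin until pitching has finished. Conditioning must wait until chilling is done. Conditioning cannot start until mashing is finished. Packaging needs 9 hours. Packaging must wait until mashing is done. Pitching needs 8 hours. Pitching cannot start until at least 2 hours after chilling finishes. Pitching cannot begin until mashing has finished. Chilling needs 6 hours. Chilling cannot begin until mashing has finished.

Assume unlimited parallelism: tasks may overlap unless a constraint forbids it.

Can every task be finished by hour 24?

No

Mashing can start immediately at hour 0; it finishes at hour 4.
After mashing (finishes hour 4), packaging can start at hour 4 and finishes at hour 13.
Chilling waits on mashing (finishes hour 4), so it starts at hour 4 and finishes at 4 + 6 = hour 10.
Pitching has to wait for chilling (finishes hour 10, plus 2-hour gap → hour 12); mashing (finishes hour 4). The latest of these is hour 12, so pitching runs hour 12 to 12 + 8 = hour 20.
Conditioning needs all of pitching (finishes hour 20); chilling (finishes hour 10); mashing (finishes hour 4). That puts its earliest start at hour 20; it finishes at 20 + 5 = hour 25.
The earliest everything can be done is hour 25, which is after the deadline of 24, so it is not possible.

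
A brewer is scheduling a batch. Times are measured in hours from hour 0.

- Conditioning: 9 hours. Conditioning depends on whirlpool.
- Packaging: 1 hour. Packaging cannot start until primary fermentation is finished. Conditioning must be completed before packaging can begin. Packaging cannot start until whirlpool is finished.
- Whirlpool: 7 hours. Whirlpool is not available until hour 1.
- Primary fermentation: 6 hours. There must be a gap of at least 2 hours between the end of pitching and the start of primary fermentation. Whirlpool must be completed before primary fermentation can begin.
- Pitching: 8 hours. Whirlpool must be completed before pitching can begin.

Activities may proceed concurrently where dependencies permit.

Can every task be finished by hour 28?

Whirlpool cannot begin until its own release at hour 1. It runs from hour 1 to 1 + 7 = hour 8.
Conditioning waits on whirlpool (finishes hour 8), so it starts at hour 8 and finishes at 8 + 9 = hour 17.
Pitching cannot begin until whirlpool (finishes hour 8). It runs from hour 8 to 8 + 8 = hour 16.
Primary fermentation needs all of pitching (finishes hour 16, plus 2-hour gap → hour 18); whirlpool (finishes hour 8). That puts its earliest start at hour 18; it finishes at 18 + 6 = hour 24.
Packaging has to wait for primary fermentation (finishes hour 24); conditioning (finishes hour 17); whirlpool (finishes hour 8). The latest of these is hour 24, so packaging runs hour 24 to 24 + 1 = hour 25.
Every task is finished by hour 25, which is no later than the deadline of 28, so the schedule is feasible.

Yes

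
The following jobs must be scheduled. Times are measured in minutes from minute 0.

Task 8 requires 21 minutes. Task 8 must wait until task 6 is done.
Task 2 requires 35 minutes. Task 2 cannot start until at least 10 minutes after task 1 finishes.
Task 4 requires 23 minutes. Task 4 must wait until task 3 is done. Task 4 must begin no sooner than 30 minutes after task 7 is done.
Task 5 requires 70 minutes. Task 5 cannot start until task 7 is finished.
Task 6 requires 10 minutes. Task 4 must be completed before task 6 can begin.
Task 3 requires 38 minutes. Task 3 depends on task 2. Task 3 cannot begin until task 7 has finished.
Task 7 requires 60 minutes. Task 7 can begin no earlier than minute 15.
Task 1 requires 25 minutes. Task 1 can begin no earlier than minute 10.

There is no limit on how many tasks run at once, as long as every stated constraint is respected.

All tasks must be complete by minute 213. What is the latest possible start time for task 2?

Nothing follows task 8; the deadline of minute 213 is its only limit. It must start by 213 − 21 = minute 192.
Task 6 feeds into task 8 (must start by minute 192); so task 6 must finish by minute 192 and therefore start by minute 182.
Task 4 feeds into task 6 (must start by minute 182); so task 4 must finish by minute 182 and therefore start by minute 159.
Task 3 must finish before task 4 (must start by minute 159). With a 38-minute duration, task 3 must start by 159 − 38 = minute 121.
Task 2 must finish before task 3 (must start by minute 121). With a 35-minute duration, task 2 must start by 121 − 35 = minute 86.

86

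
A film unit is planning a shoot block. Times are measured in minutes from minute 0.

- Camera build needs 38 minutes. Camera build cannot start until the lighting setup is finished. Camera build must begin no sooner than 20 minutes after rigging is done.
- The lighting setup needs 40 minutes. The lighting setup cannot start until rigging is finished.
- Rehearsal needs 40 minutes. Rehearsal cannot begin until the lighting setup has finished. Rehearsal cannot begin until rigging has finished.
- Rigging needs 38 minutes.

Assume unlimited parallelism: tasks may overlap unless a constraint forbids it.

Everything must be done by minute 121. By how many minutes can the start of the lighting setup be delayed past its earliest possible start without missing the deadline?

Nothing blocks rigging, so it runs from minute 0 to minute 38.
The lighting setup cannot begin until rigging (finishes minute 38). It runs from minute 38 to 38 + 40 = minute 78.

Working backward from the deadline:
Camera build must finish by minute 121; it takes 38 minutes, so it must start by 121 − 38 = minute 83.
To finish by minute 121, rehearsal (duration 40) must start no later than minute 81.
The lighting setup must finish in time for camera build (must start by minute 83); rehearsal (must start by minute 81). The tightest is minute 81, so the lighting setup must start by 81 − 40 = minute 41.
So the lighting setup can start as early as minute 38 and as late as minute 41, giving 41 − 38 = 3 minutes of slack.

3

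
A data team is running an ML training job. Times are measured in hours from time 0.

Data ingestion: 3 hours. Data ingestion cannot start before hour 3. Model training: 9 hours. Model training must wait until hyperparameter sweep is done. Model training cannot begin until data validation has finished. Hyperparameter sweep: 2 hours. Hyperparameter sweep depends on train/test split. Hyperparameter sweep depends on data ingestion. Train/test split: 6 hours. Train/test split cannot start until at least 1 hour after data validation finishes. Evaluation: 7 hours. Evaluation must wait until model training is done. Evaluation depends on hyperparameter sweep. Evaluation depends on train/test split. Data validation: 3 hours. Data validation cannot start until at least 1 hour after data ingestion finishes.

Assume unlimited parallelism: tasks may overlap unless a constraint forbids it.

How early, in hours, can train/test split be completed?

17

After its own release at hour 3, data ingestion can start at hour 3 and finishes at hour 6.
After data ingestion (finishes hour 6, plus 1-hour gap → hour 7), data validation can start at hour 7 and finishes at hour 10.
Train/test split cannot begin until data validation (finishes hour 10, plus 1-hour gap → hour 11). It runs from hour 11 to 11 + 6 = hour 17.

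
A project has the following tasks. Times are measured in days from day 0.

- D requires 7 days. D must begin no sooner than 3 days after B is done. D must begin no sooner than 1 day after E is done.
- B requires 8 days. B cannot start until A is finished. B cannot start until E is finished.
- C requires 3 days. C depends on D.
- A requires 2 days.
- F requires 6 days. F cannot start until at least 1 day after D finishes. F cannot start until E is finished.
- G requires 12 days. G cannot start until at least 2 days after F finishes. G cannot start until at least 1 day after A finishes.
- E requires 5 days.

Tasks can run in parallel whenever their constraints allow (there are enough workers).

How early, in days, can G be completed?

E has no prerequisites, so it starts at day 0 and finishes at day 5.
A has no prerequisites, so it starts at day 0 and finishes at day 2.
B has to wait for A (finishes day 2); E (finishes day 5). The latest of these is day 5, so B runs day 5 to 5 + 8 = day 13.
For D: B (finishes day 13, plus 3-day gap → day 16); E (finishes day 5, plus 1-day gap → day 6). Taking the maximum gives a start of day 16, and it finishes at 16 + 7 = day 23.
F needs all of D (finishes day 23, plus 1-day gap → day 24); E (finishes day 5). That puts its earliest start at day 24; it finishes at 24 + 6 = day 30.
G has to wait for F (finishes day 30, plus 2-day gap → day 32); A (finishes day 2, plus 1-day gap → day 3). The latest of these is day 32, so G runs day 32 to 32 + 12 = day 44.

44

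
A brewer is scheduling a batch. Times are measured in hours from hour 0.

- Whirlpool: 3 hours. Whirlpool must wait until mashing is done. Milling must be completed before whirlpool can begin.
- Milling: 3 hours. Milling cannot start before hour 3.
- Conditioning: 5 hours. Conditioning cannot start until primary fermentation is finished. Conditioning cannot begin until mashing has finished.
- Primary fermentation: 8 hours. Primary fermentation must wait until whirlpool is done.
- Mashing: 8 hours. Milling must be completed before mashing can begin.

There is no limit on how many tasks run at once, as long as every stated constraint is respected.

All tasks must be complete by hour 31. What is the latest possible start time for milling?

4

Nothing follows conditioning; the deadline of hour 31 is its only limit. It must start by 31 − 5 = hour 26.
Primary fermentation must finish before conditioning (must start by hour 26). With an 8-hour duration, primary fermentation must start by 26 − 8 = hour 18.
Whirlpool has to be done before primary fermentation (must start by hour 18). That means finishing by hour 18, i.e. starting by 18 − 3 = hour 15.
Mashing must finish in time for whirlpool (must start by hour 15); conditioning (must start by hour 26). The tightest is hour 15, so mashing must start by 15 − 8 = hour 7.
Milling must finish in time for mashing (must start by hour 7); whirlpool (must start by hour 15). The tightest is hour 7, so milling must start by 7 − 3 = hour 4.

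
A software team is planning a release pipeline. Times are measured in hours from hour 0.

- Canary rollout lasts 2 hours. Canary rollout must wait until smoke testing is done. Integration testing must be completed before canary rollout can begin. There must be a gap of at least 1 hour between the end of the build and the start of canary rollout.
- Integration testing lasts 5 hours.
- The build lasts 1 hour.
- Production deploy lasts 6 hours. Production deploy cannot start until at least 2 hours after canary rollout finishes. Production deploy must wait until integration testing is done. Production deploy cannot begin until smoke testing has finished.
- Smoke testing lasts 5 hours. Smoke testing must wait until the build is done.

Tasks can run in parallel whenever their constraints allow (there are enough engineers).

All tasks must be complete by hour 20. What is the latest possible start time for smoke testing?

To finish by hour 20, production deploy (duration 6) must start no later than hour 14.
Canary rollout feeds into production deploy (must start by hour 14, minus 2-hour gap → hour 12); so canary rollout must finish by hour 12 and therefore start by hour 10.
Smoke testing feeds canary rollout (must start by hour 10); production deploy (must start by hour 14). Taking the minimum, smoke testing must finish by hour 10 and start by 10 − 5 = hour 5.

5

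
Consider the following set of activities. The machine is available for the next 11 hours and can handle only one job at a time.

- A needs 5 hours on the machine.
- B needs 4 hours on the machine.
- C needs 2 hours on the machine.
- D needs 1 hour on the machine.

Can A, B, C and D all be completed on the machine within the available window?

No

Running back to back, the jobs need 5 + 4 + 2 + 1 = 12 hours on the machine.
Since 12 > 11, they cannot all fit.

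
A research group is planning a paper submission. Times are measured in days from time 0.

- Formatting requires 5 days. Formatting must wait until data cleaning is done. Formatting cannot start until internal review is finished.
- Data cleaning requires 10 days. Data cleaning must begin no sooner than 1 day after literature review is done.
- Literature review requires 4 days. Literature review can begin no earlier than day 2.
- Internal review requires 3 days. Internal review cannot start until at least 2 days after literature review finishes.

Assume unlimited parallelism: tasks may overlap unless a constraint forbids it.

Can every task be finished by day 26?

Yes

Literature review waits on its own release at day 2, so it starts at day 2 and finishes at 2 + 4 = day 6.
After literature review (finishes day 6, plus 2-day gap → day 8), internal review can start at day 8 and finishes at day 11.
After literature review (finishes day 6, plus 1-day gap → day 7), data cleaning can start at day 7 and finishes at day 17.
Formatting cannot start until data cleaning (finishes day 17); internal review (finishes day 11). The controlling bound is day 17, so formatting finishes at 17 + 5 = day 22.
Every task is finished by day 22, which is no later than the deadline of 26, so the schedule is feasible.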